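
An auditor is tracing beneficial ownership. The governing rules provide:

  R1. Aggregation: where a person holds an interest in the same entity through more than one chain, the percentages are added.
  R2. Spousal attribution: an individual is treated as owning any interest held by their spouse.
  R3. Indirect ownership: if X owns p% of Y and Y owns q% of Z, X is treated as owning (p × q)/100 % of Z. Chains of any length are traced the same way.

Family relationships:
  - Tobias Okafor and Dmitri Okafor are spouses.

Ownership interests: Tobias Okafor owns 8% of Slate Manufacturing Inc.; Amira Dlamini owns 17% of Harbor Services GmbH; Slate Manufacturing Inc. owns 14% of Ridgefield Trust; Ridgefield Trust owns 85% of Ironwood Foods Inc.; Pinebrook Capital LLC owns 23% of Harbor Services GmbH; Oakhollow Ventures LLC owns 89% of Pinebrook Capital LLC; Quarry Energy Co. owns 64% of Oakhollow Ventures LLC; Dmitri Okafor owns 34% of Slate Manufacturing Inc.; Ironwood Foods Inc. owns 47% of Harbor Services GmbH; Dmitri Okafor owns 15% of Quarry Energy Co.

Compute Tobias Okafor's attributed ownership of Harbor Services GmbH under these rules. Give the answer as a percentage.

By spousal attribution (R2), Tobias Okafor is treated as also owning Dmitri Okafor's interest in Slate Manufacturing Inc, giving 8% + 34% = 42%.
By spousal attribution (R2), Tobias Okafor is treated as owning Dmitri Okafor's 15% interest in Quarry Energy Co.
Chain via Slate Manufacturing Inc. → Ridgefield Trust → Ironwood Foods Inc. (R3): 42% × 14% × 85% × 47% = 2.34906% of Harbor Services GmbH.
Chain via Quarry Energy Co. → Oakhollow Ventures LLC → Pinebrook Capital LLC (R3): 15% × 64% × 89% × 23% = 1.96512% of Harbor Services GmbH.
Aggregating (R1): 2.34906% + 1.96512% = 4.31418%.

4.31418%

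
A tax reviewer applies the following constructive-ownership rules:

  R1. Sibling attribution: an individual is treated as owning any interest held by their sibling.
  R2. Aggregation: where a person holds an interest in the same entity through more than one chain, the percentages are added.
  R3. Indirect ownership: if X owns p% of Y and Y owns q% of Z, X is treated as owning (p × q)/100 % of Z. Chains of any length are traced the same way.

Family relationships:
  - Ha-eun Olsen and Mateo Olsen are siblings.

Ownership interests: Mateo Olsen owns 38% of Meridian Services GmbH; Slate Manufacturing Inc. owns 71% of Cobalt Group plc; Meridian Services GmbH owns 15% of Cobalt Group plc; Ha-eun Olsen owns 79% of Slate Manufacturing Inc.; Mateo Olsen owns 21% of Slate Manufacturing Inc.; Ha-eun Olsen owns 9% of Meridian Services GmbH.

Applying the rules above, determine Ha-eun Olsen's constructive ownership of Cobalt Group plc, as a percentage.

By sibling attribution (R1), Ha-eun Olsen is treated as also owning Mateo Olsen's interest in Meridian Services GmbH, giving 9% + 38% = 47%.
By sibling attribution (R1), Ha-eun Olsen is treated as also owning Mateo Olsen's interest in Slate Manufacturing Inc, giving 79% + 21% = 100%.
Chain via Meridian Services GmbH (R3): 47% × 15% = 7.05% of Cobalt Group plc.
Chain via Slate Manufacturing Inc. (R3): 100% × 71% = 71% of Cobalt Group plc.
Aggregating (R2): 7.05% + 71% = 78.05%.

78.05%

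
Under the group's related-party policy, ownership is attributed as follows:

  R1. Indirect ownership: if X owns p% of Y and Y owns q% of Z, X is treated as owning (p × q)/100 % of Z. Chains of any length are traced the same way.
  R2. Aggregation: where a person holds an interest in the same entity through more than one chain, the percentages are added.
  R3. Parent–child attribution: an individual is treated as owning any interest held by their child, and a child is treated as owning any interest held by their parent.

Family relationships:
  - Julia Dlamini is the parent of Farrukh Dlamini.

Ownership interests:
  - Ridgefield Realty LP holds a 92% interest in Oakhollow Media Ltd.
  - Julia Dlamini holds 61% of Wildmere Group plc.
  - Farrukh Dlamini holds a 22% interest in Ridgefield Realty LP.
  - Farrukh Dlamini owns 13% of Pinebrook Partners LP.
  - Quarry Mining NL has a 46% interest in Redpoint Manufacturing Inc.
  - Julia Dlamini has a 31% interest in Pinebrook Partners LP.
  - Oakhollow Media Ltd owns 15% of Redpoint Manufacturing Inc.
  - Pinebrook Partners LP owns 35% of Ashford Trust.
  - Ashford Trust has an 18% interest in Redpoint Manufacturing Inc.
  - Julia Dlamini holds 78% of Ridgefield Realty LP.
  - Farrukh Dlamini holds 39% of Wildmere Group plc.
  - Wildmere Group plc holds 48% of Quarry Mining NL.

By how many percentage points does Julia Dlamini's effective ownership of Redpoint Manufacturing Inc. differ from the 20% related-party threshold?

By parent–child attribution (R3), Julia Dlamini is treated as also owning Farrukh Dlamini's interest in Pinebrook Partners LP, giving 31% + 13% = 44%.
By parent–child attribution (R3), Julia Dlamini is treated as also owning Farrukh Dlamini's interest in Wildmere Group plc, giving 61% + 39% = 100%.
By parent–child attribution (R3), Julia Dlamini is treated as also owning Farrukh Dlamini's interest in Ridgefield Realty LP, giving 78% + 22% = 100%.
Chain via Pinebrook Partners LP → Ashford Trust (R1): 44% × 35% × 18% = 2.772% of Redpoint Manufacturing Inc.
Chain via Wildmere Group plc → Quarry Mining NL (R1): 100% × 48% × 46% = 22.08% of Redpoint Manufacturing Inc.
Chain via Ridgefield Realty LP → Oakhollow Media Ltd (R1): 100% × 92% × 15% = 13.8% of Redpoint Manufacturing Inc.
Aggregating (R2): 2.772% + 22.08% + 13.8% = 38.652%.
38.652% exceeds the 20% threshold by 18.652 percentage points.

18.652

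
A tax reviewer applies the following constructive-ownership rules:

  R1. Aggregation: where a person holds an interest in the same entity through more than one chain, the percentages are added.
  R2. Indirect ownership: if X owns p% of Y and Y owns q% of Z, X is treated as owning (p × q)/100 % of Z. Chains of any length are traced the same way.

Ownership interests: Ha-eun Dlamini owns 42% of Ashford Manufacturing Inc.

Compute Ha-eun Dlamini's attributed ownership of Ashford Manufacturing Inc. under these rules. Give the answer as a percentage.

Direct interest in Ashford Manufacturing Inc: 42%.

42%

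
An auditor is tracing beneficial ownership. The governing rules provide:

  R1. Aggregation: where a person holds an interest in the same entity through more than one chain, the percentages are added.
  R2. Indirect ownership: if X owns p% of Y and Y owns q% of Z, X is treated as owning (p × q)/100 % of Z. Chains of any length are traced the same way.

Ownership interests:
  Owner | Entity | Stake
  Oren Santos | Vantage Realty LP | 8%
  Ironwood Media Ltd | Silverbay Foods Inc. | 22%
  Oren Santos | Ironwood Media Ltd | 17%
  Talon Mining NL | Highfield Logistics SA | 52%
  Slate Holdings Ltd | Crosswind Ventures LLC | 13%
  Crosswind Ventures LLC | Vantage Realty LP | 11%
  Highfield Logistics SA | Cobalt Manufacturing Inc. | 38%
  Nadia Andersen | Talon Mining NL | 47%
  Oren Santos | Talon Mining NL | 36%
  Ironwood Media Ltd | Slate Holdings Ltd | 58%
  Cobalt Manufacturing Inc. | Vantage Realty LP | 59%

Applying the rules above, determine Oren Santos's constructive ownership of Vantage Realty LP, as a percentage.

12.338022%

Chain via Talon Mining NL → Highfield Logistics SA → Cobalt Manufacturing Inc. (R2): 36% × 52% × 38% × 59% = 4.197024% of Vantage Realty LP.
Chain via Ironwood Media Ltd → Slate Holdings Ltd → Crosswind Ventures LLC (R2): 17% × 58% × 13% × 11% = 0.140998% of Vantage Realty LP.
Direct interest in Vantage Realty LP: 8%.
Aggregating (R1): 4.197024% + 0.140998% + 8% = 12.338022%.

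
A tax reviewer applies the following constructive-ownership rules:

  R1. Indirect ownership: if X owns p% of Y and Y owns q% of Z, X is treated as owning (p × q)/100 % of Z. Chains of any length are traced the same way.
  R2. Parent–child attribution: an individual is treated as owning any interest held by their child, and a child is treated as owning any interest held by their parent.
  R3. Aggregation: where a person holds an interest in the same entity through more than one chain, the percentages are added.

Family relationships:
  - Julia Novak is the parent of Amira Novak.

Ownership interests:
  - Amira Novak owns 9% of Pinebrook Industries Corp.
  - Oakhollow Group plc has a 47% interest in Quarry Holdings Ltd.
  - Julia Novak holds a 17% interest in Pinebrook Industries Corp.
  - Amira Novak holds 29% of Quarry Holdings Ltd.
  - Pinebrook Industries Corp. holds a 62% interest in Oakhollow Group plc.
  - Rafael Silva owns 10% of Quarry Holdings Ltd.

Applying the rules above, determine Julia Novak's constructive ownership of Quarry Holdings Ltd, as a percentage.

By parent–child attribution (R2), Julia Novak is treated as also owning Amira Novak's interest in Pinebrook Industries Corp, giving 17% + 9% = 26%.
By parent–child attribution (R2), Julia Novak is treated as owning Amira Novak's 29% interest in Quarry Holdings Ltd.
Chain via Pinebrook Industries Corp. → Oakhollow Group plc (R1): 26% × 62% × 47% = 7.5764% of Quarry Holdings Ltd.
Direct interest in Quarry Holdings Ltd: 29%.
Aggregating (R3): 7.5764% + 29% = 36.5764%.

36.5764%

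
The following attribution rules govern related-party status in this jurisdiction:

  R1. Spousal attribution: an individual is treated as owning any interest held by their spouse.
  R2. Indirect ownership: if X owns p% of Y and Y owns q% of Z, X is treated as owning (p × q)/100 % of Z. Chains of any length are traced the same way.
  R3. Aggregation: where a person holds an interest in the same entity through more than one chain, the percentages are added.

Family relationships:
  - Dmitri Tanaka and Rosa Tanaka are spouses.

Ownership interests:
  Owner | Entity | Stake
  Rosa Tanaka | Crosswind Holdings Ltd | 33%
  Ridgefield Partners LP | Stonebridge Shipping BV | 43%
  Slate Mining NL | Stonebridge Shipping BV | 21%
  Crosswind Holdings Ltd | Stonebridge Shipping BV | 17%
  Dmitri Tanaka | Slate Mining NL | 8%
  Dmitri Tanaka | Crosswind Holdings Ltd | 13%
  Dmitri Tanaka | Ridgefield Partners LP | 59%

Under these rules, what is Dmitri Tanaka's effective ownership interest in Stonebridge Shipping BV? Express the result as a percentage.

By spousal attribution (R1), Dmitri Tanaka is treated as also owning Rosa Tanaka's interest in Crosswind Holdings Ltd, giving 13% + 33% = 46%.
Chain via Slate Mining NL (R2): 8% × 21% = 1.68% of Stonebridge Shipping BV.
Chain via Ridgefield Partners LP (R2): 59% × 43% = 25.37% of Stonebridge Shipping BV.
Chain via Crosswind Holdings Ltd (R2): 46% × 17% = 7.82% of Stonebridge Shipping BV.
Aggregating (R3): 1.68% + 25.37% + 7.82% = 34.87%.

34.87%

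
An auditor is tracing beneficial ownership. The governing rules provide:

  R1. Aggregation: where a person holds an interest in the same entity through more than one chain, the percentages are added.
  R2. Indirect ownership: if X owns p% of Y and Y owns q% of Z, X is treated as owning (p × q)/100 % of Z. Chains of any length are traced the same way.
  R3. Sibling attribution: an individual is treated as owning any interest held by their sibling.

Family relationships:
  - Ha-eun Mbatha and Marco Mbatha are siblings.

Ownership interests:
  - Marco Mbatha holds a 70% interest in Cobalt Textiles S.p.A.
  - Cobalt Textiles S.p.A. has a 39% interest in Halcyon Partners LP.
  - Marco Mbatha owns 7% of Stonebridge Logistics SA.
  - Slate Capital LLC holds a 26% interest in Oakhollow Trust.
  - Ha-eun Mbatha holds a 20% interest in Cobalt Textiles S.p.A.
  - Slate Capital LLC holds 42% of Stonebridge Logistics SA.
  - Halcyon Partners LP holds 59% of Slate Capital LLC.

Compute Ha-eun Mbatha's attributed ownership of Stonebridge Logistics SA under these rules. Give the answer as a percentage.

15.69778%

By sibling attribution (R3), Ha-eun Mbatha is treated as also owning Marco Mbatha's interest in Cobalt Textiles S.p.A, giving 20% + 70% = 90%.
By sibling attribution (R3), Ha-eun Mbatha is treated as owning Marco Mbatha's 7% interest in Stonebridge Logistics SA.
Chain via Cobalt Textiles S.p.A. → Halcyon Partners LP → Slate Capital LLC (R2): 90% × 39% × 59% × 42% = 8.69778% of Stonebridge Logistics SA.
Direct interest in Stonebridge Logistics SA: 7%.
Aggregating (R1): 8.69778% + 7% = 15.69778%.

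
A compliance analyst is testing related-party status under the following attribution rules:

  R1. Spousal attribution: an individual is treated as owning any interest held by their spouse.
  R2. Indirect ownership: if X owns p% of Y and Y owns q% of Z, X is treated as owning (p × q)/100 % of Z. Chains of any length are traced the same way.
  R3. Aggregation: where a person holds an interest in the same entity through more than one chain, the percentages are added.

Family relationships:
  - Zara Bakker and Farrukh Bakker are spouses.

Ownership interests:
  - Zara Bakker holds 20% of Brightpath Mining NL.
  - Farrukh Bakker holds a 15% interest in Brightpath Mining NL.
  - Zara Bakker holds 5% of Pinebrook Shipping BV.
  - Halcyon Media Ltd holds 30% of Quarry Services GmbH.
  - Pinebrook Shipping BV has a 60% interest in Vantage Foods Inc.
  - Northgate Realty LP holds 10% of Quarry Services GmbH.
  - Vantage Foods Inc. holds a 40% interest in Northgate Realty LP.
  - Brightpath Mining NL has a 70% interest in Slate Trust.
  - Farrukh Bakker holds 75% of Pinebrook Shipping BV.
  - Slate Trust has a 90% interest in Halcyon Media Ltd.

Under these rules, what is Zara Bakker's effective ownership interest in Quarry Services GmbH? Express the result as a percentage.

By spousal attribution (R1), Zara Bakker is treated as also owning Farrukh Bakker's interest in Pinebrook Shipping BV, giving 5% + 75% = 80%.
By spousal attribution (R1), Zara Bakker is treated as also owning Farrukh Bakker's interest in Brightpath Mining NL, giving 20% + 15% = 35%.
Chain via Pinebrook Shipping BV → Vantage Foods Inc. → Northgate Realty LP (R2): 80% × 60% × 40% × 10% = 1.92% of Quarry Services GmbH.
Chain via Brightpath Mining NL → Slate Trust → Halcyon Media Ltd (R2): 35% × 70% × 90% × 30% = 6.615% of Quarry Services GmbH.
Aggregating (R3): 1.92% + 6.615% = 8.535%.

8.535%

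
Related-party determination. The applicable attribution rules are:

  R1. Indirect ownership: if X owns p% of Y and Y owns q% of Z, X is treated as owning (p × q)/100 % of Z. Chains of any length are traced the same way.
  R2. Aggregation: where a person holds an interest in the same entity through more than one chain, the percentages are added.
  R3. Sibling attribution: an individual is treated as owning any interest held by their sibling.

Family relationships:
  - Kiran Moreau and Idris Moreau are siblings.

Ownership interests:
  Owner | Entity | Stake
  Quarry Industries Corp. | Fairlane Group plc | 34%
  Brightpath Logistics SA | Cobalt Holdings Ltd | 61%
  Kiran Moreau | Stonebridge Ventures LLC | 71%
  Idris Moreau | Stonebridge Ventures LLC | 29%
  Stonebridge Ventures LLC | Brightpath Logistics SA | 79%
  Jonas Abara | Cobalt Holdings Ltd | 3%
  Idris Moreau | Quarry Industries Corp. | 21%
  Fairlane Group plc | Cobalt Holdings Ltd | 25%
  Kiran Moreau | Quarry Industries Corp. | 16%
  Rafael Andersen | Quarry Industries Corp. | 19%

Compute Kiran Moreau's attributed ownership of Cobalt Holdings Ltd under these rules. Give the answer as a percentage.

51.335%

By sibling attribution (R3), Kiran Moreau is treated as also owning Idris Moreau's interest in Stonebridge Ventures LLC, giving 71% + 29% = 100%.
By sibling attribution (R3), Kiran Moreau is treated as also owning Idris Moreau's interest in Quarry Industries Corp, giving 16% + 21% = 37%.
Chain via Stonebridge Ventures LLC → Brightpath Logistics SA (R1): 100% × 79% × 61% = 48.19% of Cobalt Holdings Ltd.
Chain via Quarry Industries Corp. → Fairlane Group plc (R1): 37% × 34% × 25% = 3.145% of Cobalt Holdings Ltd.
Aggregating (R2): 48.19% + 3.145% = 51.335%.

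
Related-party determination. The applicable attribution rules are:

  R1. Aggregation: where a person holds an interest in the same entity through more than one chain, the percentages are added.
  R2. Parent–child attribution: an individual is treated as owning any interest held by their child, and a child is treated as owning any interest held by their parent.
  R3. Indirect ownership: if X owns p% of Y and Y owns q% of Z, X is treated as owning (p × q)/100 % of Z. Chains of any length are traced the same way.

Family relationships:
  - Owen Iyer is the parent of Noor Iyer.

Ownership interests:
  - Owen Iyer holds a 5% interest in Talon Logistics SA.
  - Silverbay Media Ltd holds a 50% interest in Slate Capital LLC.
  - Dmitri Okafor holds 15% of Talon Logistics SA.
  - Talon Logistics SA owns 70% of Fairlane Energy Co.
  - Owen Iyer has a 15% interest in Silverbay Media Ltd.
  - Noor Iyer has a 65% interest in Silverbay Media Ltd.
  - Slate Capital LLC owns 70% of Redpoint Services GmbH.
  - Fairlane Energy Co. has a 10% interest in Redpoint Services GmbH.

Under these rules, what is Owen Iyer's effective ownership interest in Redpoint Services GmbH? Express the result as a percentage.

By parent–child attribution (R2), Owen Iyer is treated as also owning Noor Iyer's interest in Silverbay Media Ltd, giving 15% + 65% = 80%.
Chain via Talon Logistics SA → Fairlane Energy Co. (R3): 5% × 70% × 10% = 0.35% of Redpoint Services GmbH.
Chain via Silverbay Media Ltd → Slate Capital LLC (R3): 80% × 50% × 70% = 28% of Redpoint Services GmbH.
Aggregating (R1): 0.35% + 28% = 28.35%.

28.35%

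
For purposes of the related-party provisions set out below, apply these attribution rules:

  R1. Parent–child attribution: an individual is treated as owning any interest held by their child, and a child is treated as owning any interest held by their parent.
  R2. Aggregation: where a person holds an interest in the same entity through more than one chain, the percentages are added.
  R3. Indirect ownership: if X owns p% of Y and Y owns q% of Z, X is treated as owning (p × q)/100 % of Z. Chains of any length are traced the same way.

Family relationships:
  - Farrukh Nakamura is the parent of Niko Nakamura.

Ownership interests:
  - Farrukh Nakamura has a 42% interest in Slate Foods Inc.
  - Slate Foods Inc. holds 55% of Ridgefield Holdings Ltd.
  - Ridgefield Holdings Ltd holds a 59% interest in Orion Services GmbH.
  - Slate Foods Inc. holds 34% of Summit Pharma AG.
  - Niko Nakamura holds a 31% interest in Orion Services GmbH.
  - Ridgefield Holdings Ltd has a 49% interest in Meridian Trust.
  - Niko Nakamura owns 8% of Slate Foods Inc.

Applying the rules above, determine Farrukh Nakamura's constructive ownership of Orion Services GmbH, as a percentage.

47.225%

By parent–child attribution (R1), Farrukh Nakamura is treated as also owning Niko Nakamura's interest in Slate Foods Inc, giving 42% + 8% = 50%.
By parent–child attribution (R1), Farrukh Nakamura is treated as owning Niko Nakamura's 31% interest in Orion Services GmbH.
Chain via Slate Foods Inc. → Ridgefield Holdings Ltd (R3): 50% × 55% × 59% = 16.225% of Orion Services GmbH.
Direct interest in Orion Services GmbH: 31%.
Aggregating (R2): 16.225% + 31% = 47.225%.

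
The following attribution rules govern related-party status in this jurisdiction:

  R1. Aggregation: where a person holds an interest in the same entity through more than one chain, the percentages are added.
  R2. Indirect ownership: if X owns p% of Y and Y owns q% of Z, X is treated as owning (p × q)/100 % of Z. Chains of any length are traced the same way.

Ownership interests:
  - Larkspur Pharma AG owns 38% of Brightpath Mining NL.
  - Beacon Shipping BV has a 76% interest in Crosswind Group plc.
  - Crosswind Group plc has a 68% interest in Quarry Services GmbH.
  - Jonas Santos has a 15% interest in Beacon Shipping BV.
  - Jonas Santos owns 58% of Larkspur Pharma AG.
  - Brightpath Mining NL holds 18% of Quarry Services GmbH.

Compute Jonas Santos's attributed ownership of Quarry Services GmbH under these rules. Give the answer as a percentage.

Chain via Beacon Shipping BV → Crosswind Group plc (R2): 15% × 76% × 68% = 7.752% of Quarry Services GmbH.
Chain via Larkspur Pharma AG → Brightpath Mining NL (R2): 58% × 38% × 18% = 3.9672% of Quarry Services GmbH.
Aggregating (R1): 7.752% + 3.9672% = 11.7192%.

11.7192%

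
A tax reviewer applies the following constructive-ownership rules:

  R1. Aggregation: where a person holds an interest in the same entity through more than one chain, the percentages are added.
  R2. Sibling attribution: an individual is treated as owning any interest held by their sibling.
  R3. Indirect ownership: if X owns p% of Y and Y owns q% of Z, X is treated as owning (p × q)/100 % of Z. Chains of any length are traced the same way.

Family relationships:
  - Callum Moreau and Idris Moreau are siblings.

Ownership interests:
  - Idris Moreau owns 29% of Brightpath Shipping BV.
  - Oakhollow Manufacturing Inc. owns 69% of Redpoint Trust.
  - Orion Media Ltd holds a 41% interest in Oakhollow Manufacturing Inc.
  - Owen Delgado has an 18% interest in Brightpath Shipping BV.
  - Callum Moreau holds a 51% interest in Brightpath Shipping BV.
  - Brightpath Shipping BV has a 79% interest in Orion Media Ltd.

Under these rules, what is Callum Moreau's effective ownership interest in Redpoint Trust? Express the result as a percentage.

17.87928%

By sibling attribution (R2), Callum Moreau is treated as also owning Idris Moreau's interest in Brightpath Shipping BV, giving 51% + 29% = 80%.
Chain via Brightpath Shipping BV → Orion Media Ltd → Oakhollow Manufacturing Inc. (R3): 80% × 79% × 41% × 69% = 17.87928% of Redpoint Trust.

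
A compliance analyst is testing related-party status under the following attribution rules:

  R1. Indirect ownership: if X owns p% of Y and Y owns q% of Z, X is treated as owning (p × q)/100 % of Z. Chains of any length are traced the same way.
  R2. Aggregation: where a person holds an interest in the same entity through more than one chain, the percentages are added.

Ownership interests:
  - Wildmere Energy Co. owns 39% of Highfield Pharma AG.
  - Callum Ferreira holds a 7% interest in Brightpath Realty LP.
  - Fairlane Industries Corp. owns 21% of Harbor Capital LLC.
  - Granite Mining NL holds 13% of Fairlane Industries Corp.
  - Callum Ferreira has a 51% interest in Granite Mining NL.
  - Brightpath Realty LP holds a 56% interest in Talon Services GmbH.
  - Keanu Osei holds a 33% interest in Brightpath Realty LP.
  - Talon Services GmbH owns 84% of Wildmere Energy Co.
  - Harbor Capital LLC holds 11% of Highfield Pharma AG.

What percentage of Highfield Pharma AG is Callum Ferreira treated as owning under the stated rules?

1.437345%

Chain via Granite Mining NL → Fairlane Industries Corp. → Harbor Capital LLC (R1): 51% × 13% × 21% × 11% = 0.153153% of Highfield Pharma AG.
Chain via Brightpath Realty LP → Talon Services GmbH → Wildmere Energy Co. (R1): 7% × 56% × 84% × 39% = 1.284192% of Highfield Pharma AG.
Aggregating (R2): 0.153153% + 1.284192% = 1.437345%.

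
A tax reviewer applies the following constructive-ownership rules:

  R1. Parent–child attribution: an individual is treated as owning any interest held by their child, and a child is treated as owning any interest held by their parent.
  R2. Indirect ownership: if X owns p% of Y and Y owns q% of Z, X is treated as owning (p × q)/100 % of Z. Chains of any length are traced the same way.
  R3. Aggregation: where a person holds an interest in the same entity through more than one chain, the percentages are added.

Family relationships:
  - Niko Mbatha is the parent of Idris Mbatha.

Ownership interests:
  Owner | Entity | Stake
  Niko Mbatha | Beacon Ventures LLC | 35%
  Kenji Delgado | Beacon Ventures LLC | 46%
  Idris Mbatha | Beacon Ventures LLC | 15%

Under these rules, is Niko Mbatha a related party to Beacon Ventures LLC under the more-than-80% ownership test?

No

By parent–child attribution (R1), Niko Mbatha is treated as also owning Idris Mbatha's interest in Beacon Ventures LLC, giving 35% + 15% = 50%.
Direct interest in Beacon Ventures LLC: 50%.
50% does not exceed the 80% threshold, so Niko is not a related party to Beacon Ventures LLC.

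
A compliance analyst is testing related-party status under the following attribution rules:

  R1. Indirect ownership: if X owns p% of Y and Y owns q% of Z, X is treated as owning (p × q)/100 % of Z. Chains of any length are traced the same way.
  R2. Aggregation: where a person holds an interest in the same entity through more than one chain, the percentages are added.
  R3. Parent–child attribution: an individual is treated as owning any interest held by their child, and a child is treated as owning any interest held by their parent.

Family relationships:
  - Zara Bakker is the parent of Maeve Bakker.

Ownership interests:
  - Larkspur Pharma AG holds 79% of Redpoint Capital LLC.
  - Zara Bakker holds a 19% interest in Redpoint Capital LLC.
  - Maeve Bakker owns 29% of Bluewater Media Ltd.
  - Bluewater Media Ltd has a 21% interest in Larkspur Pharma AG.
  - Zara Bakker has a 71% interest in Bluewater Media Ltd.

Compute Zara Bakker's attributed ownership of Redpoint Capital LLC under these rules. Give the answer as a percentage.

By parent–child attribution (R3), Zara Bakker is treated as also owning Maeve Bakker's interest in Bluewater Media Ltd, giving 71% + 29% = 100%.
Chain via Bluewater Media Ltd → Larkspur Pharma AG (R1): 100% × 21% × 79% = 16.59% of Redpoint Capital LLC.
Direct interest in Redpoint Capital LLC: 19%.
Aggregating (R2): 16.59% + 19% = 35.59%.

35.59%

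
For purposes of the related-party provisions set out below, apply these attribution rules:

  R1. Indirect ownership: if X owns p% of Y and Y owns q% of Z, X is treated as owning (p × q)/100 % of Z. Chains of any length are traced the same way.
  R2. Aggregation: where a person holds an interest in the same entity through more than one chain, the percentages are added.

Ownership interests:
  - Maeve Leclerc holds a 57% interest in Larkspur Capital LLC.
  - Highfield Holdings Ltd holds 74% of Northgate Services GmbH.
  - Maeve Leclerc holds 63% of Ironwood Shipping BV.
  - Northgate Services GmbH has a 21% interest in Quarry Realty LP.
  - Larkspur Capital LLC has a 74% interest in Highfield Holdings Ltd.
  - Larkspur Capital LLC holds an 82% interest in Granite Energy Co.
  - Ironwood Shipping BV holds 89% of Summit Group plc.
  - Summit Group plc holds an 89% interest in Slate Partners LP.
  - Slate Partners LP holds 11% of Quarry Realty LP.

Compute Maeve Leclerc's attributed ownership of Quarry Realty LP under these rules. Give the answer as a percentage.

Chain via Larkspur Capital LLC → Highfield Holdings Ltd → Northgate Services GmbH (R1): 57% × 74% × 74% × 21% = 6.554772% of Quarry Realty LP.
Chain via Ironwood Shipping BV → Summit Group plc → Slate Partners LP (R1): 63% × 89% × 89% × 11% = 5.489253% of Quarry Realty LP.
Aggregating (R2): 6.554772% + 5.489253% = 12.044025%.

12.044025%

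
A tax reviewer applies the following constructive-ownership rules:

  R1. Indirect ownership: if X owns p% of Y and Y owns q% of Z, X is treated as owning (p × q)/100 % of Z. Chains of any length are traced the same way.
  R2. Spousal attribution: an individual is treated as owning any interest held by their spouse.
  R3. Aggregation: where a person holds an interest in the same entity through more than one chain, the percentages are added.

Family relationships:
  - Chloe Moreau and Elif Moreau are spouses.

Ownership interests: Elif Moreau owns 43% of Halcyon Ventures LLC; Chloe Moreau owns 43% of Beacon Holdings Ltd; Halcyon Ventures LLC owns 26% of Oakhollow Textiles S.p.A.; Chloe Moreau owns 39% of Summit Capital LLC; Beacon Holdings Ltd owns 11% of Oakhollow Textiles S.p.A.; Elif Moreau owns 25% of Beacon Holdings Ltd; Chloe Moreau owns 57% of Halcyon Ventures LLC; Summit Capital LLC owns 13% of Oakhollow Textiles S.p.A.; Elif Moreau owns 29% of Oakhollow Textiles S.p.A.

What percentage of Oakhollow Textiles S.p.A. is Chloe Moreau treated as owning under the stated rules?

By spousal attribution (R2), Chloe Moreau is treated as also owning Elif Moreau's interest in Beacon Holdings Ltd, giving 43% + 25% = 68%.
By spousal attribution (R2), Chloe Moreau is treated as also owning Elif Moreau's interest in Halcyon Ventures LLC, giving 57% + 43% = 100%.
By spousal attribution (R2), Chloe Moreau is treated as owning Elif Moreau's 29% interest in Oakhollow Textiles S.p.A.
Chain via Beacon Holdings Ltd (R1): 68% × 11% = 7.48% of Oakhollow Textiles S.p.A.
Chain via Halcyon Ventures LLC (R1): 100% × 26% = 26% of Oakhollow Textiles S.p.A.
Chain via Summit Capital LLC (R1): 39% × 13% = 5.07% of Oakhollow Textiles S.p.A.
Direct interest in Oakhollow Textiles S.p.A: 29%.
Aggregating (R3): 7.48% + 26% + 5.07% + 29% = 67.55%.

67.55%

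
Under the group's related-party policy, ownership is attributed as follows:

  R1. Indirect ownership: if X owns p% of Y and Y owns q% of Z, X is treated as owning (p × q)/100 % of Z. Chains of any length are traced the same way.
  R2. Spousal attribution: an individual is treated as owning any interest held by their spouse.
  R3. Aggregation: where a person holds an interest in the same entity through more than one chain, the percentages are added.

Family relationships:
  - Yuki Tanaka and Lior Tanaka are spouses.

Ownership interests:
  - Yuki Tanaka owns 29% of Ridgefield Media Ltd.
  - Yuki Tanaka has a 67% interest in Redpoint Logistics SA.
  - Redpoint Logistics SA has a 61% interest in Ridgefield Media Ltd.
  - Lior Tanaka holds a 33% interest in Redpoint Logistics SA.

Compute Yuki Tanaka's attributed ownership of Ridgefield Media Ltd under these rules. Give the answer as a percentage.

By spousal attribution (R2), Yuki Tanaka is treated as also owning Lior Tanaka's interest in Redpoint Logistics SA, giving 67% + 33% = 100%.
Chain via Redpoint Logistics SA (R1): 100% × 61% = 61% of Ridgefield Media Ltd.
Direct interest in Ridgefield Media Ltd: 29%.
Aggregating (R3): 61% + 29% = 90%.

90%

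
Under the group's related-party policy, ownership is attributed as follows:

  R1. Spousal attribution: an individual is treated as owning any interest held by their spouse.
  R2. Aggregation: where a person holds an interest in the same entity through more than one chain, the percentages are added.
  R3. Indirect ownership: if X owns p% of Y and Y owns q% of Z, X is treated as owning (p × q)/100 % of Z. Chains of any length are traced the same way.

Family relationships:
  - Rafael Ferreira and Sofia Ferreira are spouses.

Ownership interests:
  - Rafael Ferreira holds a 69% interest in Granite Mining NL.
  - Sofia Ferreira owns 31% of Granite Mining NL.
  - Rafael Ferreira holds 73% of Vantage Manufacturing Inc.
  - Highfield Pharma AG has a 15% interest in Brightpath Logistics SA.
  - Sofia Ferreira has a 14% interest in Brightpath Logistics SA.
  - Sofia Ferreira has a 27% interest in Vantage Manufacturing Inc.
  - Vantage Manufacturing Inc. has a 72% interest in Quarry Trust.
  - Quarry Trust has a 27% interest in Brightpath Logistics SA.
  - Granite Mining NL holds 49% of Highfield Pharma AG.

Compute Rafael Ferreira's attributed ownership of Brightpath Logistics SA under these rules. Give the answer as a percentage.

By spousal attribution (R1), Rafael Ferreira is treated as also owning Sofia Ferreira's interest in Vantage Manufacturing Inc, giving 73% + 27% = 100%.
By spousal attribution (R1), Rafael Ferreira is treated as also owning Sofia Ferreira's interest in Granite Mining NL, giving 69% + 31% = 100%.
By spousal attribution (R1), Rafael Ferreira is treated as owning Sofia Ferreira's 14% interest in Brightpath Logistics SA.
Chain via Vantage Manufacturing Inc. → Quarry Trust (R3): 100% × 72% × 27% = 19.44% of Brightpath Logistics SA.
Chain via Granite Mining NL → Highfield Pharma AG (R3): 100% × 49% × 15% = 7.35% of Brightpath Logistics SA.
Direct interest in Brightpath Logistics SA: 14%.
Aggregating (R2): 19.44% + 7.35% + 14% = 40.79%.

40.79%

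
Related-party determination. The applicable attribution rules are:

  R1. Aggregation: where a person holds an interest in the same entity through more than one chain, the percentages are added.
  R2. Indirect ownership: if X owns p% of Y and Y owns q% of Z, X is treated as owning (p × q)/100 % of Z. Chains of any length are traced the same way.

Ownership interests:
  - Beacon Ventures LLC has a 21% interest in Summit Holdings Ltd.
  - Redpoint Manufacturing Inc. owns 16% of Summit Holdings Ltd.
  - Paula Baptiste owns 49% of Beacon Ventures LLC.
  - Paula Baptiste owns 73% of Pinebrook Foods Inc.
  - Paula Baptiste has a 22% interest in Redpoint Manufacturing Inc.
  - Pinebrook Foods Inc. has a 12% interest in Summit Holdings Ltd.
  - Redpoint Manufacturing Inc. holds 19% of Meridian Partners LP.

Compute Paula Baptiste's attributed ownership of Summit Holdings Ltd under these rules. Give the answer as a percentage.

Chain via Pinebrook Foods Inc. (R2): 73% × 12% = 8.76% of Summit Holdings Ltd.
Chain via Redpoint Manufacturing Inc. (R2): 22% × 16% = 3.52% of Summit Holdings Ltd.
Chain via Beacon Ventures LLC (R2): 49% × 21% = 10.29% of Summit Holdings Ltd.
Aggregating (R1): 8.76% + 3.52% + 10.29% = 22.57%.

22.57%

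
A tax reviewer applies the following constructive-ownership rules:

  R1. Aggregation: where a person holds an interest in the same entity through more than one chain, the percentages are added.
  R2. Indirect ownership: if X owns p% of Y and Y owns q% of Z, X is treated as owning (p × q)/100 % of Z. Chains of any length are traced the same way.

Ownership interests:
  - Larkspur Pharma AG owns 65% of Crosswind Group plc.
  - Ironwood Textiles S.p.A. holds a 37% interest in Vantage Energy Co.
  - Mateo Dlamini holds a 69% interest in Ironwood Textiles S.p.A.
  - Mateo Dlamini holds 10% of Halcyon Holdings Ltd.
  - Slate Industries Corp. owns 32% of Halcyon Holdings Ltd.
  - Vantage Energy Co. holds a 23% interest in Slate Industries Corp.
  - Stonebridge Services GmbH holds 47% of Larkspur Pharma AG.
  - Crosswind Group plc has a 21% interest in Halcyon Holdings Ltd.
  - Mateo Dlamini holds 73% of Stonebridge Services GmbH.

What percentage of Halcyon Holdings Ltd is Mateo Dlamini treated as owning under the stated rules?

16.562323%

Chain via Stonebridge Services GmbH → Larkspur Pharma AG → Crosswind Group plc (R2): 73% × 47% × 65% × 21% = 4.683315% of Halcyon Holdings Ltd.
Chain via Ironwood Textiles S.p.A. → Vantage Energy Co. → Slate Industries Corp. (R2): 69% × 37% × 23% × 32% = 1.879008% of Halcyon Holdings Ltd.
Direct interest in Halcyon Holdings Ltd: 10%.
Aggregating (R1): 4.683315% + 1.879008% + 10% = 16.562323%.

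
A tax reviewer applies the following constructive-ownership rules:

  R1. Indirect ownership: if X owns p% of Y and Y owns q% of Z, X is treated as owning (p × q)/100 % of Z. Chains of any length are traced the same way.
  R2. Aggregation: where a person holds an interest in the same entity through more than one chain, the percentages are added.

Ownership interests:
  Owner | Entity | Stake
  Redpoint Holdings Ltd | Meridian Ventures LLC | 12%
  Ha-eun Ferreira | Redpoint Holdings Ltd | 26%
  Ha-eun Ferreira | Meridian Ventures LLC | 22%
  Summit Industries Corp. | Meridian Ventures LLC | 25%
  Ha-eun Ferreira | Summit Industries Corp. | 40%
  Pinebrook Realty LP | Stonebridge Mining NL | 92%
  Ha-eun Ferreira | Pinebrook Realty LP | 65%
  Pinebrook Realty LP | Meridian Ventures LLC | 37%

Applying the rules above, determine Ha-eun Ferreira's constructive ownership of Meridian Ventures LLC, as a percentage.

Chain via Pinebrook Realty LP (R1): 65% × 37% = 24.05% of Meridian Ventures LLC.
Chain via Redpoint Holdings Ltd (R1): 26% × 12% = 3.12% of Meridian Ventures LLC.
Chain via Summit Industries Corp. (R1): 40% × 25% = 10% of Meridian Ventures LLC.
Direct interest in Meridian Ventures LLC: 22%.
Aggregating (R2): 24.05% + 3.12% + 10% + 22% = 59.17%.

59.17%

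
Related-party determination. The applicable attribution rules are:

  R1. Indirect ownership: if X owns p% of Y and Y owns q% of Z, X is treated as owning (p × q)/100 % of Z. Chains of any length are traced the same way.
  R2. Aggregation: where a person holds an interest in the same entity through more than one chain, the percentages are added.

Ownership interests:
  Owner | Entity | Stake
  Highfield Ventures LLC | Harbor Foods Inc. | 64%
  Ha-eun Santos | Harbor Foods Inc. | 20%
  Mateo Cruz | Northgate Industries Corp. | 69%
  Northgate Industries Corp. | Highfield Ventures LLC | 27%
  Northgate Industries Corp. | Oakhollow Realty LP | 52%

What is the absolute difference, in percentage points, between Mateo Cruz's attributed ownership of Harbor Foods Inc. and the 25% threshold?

13.0768

Chain via Northgate Industries Corp. → Highfield Ventures LLC (R1): 69% × 27% × 64% = 11.9232% of Harbor Foods Inc.
11.9232% falls short of the 25% threshold by 13.0768 percentage points.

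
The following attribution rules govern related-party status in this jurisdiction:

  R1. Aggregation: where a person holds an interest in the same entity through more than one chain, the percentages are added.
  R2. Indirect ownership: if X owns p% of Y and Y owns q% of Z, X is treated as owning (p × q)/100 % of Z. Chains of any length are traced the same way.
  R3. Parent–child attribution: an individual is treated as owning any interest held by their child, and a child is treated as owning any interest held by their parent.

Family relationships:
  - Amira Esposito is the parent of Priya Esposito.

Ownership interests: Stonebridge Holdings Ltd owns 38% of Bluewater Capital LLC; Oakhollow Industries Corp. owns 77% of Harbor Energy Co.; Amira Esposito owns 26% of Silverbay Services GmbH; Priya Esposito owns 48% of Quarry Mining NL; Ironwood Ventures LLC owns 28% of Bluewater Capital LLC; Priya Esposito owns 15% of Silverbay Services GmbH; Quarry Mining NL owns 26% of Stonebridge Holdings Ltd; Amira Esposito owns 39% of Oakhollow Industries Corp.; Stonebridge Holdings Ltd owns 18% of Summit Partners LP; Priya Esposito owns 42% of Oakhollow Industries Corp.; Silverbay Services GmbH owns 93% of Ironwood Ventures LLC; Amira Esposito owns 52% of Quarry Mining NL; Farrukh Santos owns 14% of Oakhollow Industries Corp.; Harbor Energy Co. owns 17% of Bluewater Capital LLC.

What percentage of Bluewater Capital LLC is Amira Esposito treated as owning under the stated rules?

31.1593%

By parent–child attribution (R3), Amira Esposito is treated as also owning Priya Esposito's interest in Silverbay Services GmbH, giving 26% + 15% = 41%.
By parent–child attribution (R3), Amira Esposito is treated as also owning Priya Esposito's interest in Oakhollow Industries Corp, giving 39% + 42% = 81%.
By parent–child attribution (R3), Amira Esposito is treated as also owning Priya Esposito's interest in Quarry Mining NL, giving 52% + 48% = 100%.
Chain via Silverbay Services GmbH → Ironwood Ventures LLC (R2): 41% × 93% × 28% = 10.6764% of Bluewater Capital LLC.
Chain via Oakhollow Industries Corp. → Harbor Energy Co. (R2): 81% × 77% × 17% = 10.6029% of Bluewater Capital LLC.
Chain via Quarry Mining NL → Stonebridge Holdings Ltd (R2): 100% × 26% × 38% = 9.88% of Bluewater Capital LLC.
Aggregating (R1): 10.6764% + 10.6029% + 9.88% = 31.1593%.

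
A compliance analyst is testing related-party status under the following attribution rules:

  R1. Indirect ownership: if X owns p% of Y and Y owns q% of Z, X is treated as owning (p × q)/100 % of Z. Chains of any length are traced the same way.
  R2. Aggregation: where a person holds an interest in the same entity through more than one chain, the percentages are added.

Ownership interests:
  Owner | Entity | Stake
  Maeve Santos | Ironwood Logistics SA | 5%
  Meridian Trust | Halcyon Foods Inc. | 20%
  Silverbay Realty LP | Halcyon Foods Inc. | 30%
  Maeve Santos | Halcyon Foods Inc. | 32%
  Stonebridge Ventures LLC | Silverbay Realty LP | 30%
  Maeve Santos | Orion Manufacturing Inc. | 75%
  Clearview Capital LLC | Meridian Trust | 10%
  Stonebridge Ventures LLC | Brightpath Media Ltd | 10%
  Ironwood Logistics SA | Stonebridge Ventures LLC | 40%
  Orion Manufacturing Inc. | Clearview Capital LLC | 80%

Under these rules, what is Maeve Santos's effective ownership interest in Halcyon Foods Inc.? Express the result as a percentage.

Chain via Orion Manufacturing Inc. → Clearview Capital LLC → Meridian Trust (R1): 75% × 80% × 10% × 20% = 1.2% of Halcyon Foods Inc.
Chain via Ironwood Logistics SA → Stonebridge Ventures LLC → Silverbay Realty LP (R1): 5% × 40% × 30% × 30% = 0.18% of Halcyon Foods Inc.
Direct interest in Halcyon Foods Inc: 32%.
Aggregating (R2): 1.2% + 0.18% + 32% = 33.38%.

33.38%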